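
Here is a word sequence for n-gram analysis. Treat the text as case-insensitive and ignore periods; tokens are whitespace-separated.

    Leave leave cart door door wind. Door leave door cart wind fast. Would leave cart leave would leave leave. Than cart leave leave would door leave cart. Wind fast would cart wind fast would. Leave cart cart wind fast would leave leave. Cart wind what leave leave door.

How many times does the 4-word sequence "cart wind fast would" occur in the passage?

Scanning the 45 overlapping 4-gram windows for "cart wind fast would":
  position 10–13: cart wind fast would
  position 27–30: cart wind fast would
  position 31–34: cart wind fast would
  position 37–40: cart wind fast would

4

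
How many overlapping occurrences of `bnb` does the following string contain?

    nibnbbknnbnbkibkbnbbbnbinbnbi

5

Sliding a length-3 window over the 29 characters (27 positions):
  position 3–5: bnb
  position 10–12: bnb
  position 17–19: bnb
  position 21–23: bnb
  position 26–28: bnb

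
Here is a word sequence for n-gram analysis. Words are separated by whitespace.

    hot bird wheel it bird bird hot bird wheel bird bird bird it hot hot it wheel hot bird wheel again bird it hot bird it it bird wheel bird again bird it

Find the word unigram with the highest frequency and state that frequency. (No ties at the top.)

"bird", 13 times

Unigram frequencies (highest first):
  bird: 13
  it: 7
  hot: 6
  wheel: 5
  again: 2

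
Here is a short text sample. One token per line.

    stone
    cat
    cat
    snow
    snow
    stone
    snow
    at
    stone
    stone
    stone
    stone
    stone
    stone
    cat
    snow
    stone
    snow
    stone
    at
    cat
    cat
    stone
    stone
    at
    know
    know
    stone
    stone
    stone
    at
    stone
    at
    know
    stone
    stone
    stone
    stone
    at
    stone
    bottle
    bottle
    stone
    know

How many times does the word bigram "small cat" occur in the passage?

0

Scanning the 43 overlapping bigram windows for "small cat":
  (none found)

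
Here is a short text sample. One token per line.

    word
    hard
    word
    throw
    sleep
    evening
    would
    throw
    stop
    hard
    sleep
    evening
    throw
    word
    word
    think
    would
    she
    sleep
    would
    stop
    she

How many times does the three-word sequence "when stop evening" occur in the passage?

0

Scanning the 20 overlapping trigram windows for "when stop evening":
  (none found)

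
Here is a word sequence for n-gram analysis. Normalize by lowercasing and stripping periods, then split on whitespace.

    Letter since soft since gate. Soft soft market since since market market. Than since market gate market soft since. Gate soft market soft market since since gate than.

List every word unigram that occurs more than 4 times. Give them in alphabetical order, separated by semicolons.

market; since; soft

Unigram counts meeting the condition (more than 4 times):
  market: 7
  since: 8
  soft: 6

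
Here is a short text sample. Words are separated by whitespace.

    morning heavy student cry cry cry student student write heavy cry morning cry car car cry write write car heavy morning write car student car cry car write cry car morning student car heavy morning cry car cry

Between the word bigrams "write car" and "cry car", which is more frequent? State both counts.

"write car": 2 occurrences
"cry car": 4 occurrences

"cry car" (4 vs 2)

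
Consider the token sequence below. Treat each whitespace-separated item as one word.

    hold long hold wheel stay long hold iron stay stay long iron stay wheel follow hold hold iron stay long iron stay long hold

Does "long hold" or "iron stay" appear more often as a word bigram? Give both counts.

"iron stay" (4 vs 3)

"long hold": 3 occurrences
"iron stay": 4 occurrences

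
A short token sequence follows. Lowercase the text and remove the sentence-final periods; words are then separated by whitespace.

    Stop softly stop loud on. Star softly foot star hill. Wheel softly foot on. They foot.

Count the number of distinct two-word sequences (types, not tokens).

14

16 tokens → 15 bigram windows in total.
Repeated bigrams (each contributes count−1 duplicates):
  softly foot: 2
1 duplicate windows → 15 − 1 = 14 distinct.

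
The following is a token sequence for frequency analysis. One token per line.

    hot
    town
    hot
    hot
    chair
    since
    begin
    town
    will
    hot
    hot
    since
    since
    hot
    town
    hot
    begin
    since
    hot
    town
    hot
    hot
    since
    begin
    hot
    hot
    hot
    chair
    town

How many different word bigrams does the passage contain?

16

29 tokens → 28 bigram windows in total.
Repeated bigrams (each contributes count−1 duplicates):
  hot hot: 5
  hot town: 3
  town hot: 3
  hot chair: 2
  hot since: 2
  since begin: 2
  since hot: 2
12 duplicate windows → 28 − 12 = 16 distinct.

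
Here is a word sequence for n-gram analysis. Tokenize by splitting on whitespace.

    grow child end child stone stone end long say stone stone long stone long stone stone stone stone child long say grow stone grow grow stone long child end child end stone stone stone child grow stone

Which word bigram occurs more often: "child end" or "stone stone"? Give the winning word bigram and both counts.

"stone stone" (7 vs 3)

"child end": 3 occurrences
"stone stone": 7 occurrences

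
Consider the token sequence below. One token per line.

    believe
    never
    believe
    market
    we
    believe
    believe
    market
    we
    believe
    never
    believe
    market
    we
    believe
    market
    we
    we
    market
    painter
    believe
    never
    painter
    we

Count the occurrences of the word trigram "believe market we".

4

Scanning the 22 overlapping trigram windows for "believe market we":
  position 3–5: believe market we
  position 7–9: believe market we
  position 12–14: believe market we
  position 15–17: believe market we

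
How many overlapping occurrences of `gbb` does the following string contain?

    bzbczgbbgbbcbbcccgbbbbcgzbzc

3

Sliding a length-3 window over the 28 characters (26 positions):
  position 6–8: gbb
  position 9–11: gbb
  position 18–20: gbb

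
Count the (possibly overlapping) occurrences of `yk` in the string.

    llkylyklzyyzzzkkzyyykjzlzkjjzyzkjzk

Sliding a length-2 window over the 35 characters (34 positions):
  position 6–7: yk
  position 20–21: yk

2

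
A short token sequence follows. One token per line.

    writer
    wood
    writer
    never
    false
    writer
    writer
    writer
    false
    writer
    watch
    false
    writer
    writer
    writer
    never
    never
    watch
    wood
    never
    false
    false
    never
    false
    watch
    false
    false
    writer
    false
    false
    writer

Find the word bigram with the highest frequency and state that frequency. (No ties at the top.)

"false writer", 5 times

Bigram frequencies (highest first):
  false writer: 5
  writer writer: 4
  never false: 3
  false false: 3
  writer never: 2
  writer false: 2
  … (10 more, each ≤ 2)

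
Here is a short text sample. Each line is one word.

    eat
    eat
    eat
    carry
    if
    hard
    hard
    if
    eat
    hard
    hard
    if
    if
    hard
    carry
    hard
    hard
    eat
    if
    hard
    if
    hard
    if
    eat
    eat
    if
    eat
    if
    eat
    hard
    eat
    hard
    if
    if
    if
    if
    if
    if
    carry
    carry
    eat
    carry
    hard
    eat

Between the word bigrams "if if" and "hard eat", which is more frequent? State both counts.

"if if" (6 vs 3)

"if if": 6 occurrences
"hard eat": 3 occurrences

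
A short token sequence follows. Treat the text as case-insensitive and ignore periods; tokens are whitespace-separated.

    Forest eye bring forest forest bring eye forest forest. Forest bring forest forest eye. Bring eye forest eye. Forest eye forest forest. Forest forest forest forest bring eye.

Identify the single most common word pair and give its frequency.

"forest forest", 9 times

Bigram frequencies (highest first):
  forest forest: 9
  forest eye: 4
  eye forest: 4
  forest bring: 3
  bring eye: 3
  eye bring: 2
  … (1 more, each ≤ 2)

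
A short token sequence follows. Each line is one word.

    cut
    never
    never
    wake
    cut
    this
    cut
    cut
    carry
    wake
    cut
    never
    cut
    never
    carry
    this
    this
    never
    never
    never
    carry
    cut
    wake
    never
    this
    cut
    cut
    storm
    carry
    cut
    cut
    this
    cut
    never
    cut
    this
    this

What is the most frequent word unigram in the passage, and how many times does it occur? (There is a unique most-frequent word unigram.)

"cut", 13 times

Unigram frequencies (highest first):
  cut: 13
  never: 9
  this: 7
  carry: 4
  wake: 3
  storm: 1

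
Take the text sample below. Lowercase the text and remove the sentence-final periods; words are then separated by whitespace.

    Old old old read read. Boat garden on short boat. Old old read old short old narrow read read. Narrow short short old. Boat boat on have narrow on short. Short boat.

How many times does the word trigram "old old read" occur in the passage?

Scanning the 30 overlapping trigram windows for "old old read":
  position 2–4: old old read
  position 11–13: old old read

2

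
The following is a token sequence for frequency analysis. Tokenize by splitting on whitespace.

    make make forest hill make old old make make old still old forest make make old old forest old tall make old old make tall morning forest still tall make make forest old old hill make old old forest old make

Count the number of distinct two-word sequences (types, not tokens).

41 tokens → 40 bigram windows in total.
Repeated bigrams (each contributes count−1 duplicates):
  make old: 5
  old old: 5
  make make: 4
  forest old: 3
  old forest: 3
  old make: 3
  hill make: 2
  make forest: 2
  … (1 more repeated)
20 duplicate windows → 40 − 20 = 20 distinct.

20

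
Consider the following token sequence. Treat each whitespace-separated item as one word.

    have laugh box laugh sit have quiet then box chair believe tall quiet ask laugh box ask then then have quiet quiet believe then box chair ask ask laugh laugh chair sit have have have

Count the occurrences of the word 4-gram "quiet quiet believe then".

Scanning the 32 overlapping 4-gram windows for "quiet quiet believe then":
  position 21–24: quiet quiet believe then

1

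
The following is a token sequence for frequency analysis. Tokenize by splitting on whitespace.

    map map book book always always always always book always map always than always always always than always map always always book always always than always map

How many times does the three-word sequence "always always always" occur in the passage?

Scanning the 25 overlapping trigram windows for "always always always":
  position 5–7: always always always
  position 6–8: always always always
  position 14–16: always always always

3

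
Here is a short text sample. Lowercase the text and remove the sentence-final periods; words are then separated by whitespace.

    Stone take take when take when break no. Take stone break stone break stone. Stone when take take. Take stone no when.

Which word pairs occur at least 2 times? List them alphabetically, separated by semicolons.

Bigram counts meeting the condition (at least 2 times):
  break stone: 2
  stone break: 2
  take stone: 2
  take take: 3
  take when: 2
  when take: 2

break stone; stone break; take stone; take take; take when; when take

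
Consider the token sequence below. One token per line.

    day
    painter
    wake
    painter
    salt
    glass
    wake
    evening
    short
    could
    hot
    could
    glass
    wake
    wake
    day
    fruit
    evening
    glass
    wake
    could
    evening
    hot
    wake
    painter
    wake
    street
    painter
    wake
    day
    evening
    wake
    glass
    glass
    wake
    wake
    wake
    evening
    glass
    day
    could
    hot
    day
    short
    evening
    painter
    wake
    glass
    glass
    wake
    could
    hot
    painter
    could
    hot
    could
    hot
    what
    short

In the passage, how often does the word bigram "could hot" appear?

5

Scanning the 58 overlapping bigram windows for "could hot":
  position 10–11: could hot
  position 41–42: could hot
  position 51–52: could hot
  position 54–55: could hot
  position 56–57: could hot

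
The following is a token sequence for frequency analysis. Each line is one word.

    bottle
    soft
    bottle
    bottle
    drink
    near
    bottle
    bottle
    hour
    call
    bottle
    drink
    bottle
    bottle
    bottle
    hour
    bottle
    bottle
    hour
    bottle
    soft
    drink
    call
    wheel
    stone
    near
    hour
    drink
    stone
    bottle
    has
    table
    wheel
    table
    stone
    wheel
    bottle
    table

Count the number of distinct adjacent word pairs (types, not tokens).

28

38 tokens → 37 bigram windows in total.
Repeated bigrams (each contributes count−1 duplicates):
  bottle bottle: 5
  bottle hour: 3
  bottle drink: 2
  bottle soft: 2
  hour bottle: 2
9 duplicate windows → 37 − 9 = 28 distinct.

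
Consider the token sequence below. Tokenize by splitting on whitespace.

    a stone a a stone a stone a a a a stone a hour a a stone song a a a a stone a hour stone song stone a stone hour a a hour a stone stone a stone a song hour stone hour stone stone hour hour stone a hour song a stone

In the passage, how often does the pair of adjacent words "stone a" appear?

9

Scanning the 53 overlapping bigram windows for "stone a":
  position 2–3: stone a
  position 5–6: stone a
  position 7–8: stone a
  position 12–13: stone a
  position 23–24: stone a
  position 28–29: stone a
  position 37–38: stone a
  position 39–40: stone a
  position 49–50: stone a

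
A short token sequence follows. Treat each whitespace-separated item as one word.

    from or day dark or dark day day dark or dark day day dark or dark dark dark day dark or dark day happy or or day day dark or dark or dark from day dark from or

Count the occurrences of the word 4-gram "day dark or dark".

Scanning the 35 overlapping 4-gram windows for "day dark or dark":
  position 3–6: day dark or dark
  position 8–11: day dark or dark
  position 13–16: day dark or dark
  position 19–22: day dark or dark
  position 28–31: day dark or dark

5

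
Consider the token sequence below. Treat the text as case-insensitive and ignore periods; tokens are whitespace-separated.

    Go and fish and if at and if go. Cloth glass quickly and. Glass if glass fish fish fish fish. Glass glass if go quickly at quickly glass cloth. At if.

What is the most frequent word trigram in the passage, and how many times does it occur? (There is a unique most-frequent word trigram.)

"fish fish fish", 2 times

Trigram frequencies (highest first):
  fish fish fish: 2
  go and fish: 1
  and fish and: 1
  fish and if: 1
  and if at: 1
  if at and: 1
  … (22 more, each ≤ 1)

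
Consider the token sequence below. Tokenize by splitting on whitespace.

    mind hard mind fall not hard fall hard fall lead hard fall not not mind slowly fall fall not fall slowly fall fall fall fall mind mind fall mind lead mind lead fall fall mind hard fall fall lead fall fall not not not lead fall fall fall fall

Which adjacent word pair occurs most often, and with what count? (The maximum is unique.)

"fall fall", 10 times

Bigram frequencies (highest first):
  fall fall: 10
  fall not: 4
  hard fall: 4
  not not: 3
  fall mind: 3
  lead fall: 3
  … (16 more, each ≤ 2)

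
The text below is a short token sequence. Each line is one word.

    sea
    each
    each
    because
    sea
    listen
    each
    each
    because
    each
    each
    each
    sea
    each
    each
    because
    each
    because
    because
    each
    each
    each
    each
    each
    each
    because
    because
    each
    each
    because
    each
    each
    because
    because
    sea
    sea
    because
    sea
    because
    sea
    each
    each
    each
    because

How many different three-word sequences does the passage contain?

20

44 tokens → 42 trigram windows in total.
Repeated trigrams (each contributes count−1 duplicates):
  each each because: 7
  each each each: 6
  because each each: 4
  each because because: 3
  each because each: 3
  sea each each: 3
  because because each: 2
  sea because sea: 2
22 duplicate windows → 42 − 22 = 20 distinct.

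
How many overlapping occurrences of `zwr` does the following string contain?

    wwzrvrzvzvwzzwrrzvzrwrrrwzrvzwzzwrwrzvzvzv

2

Sliding a length-3 window over the 42 characters (40 positions):
  position 13–15: zwr
  position 32–34: zwr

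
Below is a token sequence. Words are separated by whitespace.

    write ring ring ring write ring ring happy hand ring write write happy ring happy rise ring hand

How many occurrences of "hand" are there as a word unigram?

Scanning the 18 tokens for "hand":
  position 9: hand
  position 18: hand

2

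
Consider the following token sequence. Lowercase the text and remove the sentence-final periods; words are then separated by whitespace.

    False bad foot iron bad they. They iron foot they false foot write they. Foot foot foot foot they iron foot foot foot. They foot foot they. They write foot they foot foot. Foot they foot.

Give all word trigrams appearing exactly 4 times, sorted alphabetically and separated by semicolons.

Trigram counts meeting the condition (exactly 4 times):
  foot foot foot: 4
  foot foot they: 4

foot foot foot; foot foot they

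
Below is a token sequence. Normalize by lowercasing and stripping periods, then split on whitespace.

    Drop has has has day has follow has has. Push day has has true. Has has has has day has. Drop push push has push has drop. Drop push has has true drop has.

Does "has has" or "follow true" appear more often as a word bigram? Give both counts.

"has has" (8 vs 0)

"has has": 8 occurrences
"follow true": 0 occurrences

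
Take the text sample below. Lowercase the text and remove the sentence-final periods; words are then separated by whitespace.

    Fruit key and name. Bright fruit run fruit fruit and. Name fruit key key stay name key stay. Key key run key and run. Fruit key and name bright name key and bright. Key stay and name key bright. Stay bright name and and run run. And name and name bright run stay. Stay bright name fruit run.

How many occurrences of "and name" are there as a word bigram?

6

Scanning the 57 overlapping bigram windows for "and name":
  position 3–4: and name
  position 10–11: and name
  position 27–28: and name
  position 36–37: and name
  position 47–48: and name
  position 49–50: and name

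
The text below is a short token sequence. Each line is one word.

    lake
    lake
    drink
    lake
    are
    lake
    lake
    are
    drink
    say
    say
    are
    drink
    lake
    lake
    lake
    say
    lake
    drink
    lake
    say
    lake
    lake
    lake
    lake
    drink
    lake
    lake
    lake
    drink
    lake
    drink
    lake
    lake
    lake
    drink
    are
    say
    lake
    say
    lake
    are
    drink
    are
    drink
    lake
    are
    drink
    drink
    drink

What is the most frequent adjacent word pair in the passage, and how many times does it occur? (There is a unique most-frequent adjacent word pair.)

Bigram frequencies (highest first):
  lake lake: 11
  drink lake: 7
  lake drink: 6
  are drink: 5
  lake are: 4
  say lake: 4
  … (8 more, each ≤ 3)

"lake lake", 11 times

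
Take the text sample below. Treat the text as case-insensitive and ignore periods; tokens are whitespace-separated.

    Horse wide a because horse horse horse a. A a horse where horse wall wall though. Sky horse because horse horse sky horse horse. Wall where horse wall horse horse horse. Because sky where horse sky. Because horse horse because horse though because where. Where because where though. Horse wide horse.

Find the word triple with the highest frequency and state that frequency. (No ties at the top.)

"because horse horse", 3 times

Trigram frequencies (highest first):
  because horse horse: 3
  horse horse horse: 2
  where horse wall: 2
  horse because horse: 2
  horse horse because: 2
  horse wide a: 1
  … (37 more, each ≤ 1)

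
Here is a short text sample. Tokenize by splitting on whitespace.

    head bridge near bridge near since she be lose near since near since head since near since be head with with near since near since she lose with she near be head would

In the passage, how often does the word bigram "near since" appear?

Scanning the 32 overlapping bigram windows for "near since":
  position 5–6: near since
  position 10–11: near since
  position 12–13: near since
  position 16–17: near since
  position 22–23: near since
  position 24–25: near since

6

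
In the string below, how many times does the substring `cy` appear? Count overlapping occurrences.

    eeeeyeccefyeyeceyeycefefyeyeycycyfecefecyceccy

4

Sliding a length-2 window over the 46 characters (45 positions):
  position 30–31: cy
  position 32–33: cy
  position 40–41: cy
  position 45–46: cy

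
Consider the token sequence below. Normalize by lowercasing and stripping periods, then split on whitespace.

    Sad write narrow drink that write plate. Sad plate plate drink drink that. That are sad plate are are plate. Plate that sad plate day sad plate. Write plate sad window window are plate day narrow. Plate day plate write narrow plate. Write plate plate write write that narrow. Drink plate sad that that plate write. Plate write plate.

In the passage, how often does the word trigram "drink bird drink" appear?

0

Scanning the 57 overlapping trigram windows for "drink bird drink":
  (none found)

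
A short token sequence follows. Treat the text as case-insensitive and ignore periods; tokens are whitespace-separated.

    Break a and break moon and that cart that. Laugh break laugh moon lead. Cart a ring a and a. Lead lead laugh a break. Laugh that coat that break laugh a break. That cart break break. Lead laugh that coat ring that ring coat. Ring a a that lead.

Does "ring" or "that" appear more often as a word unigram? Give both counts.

"ring": 4 occurrences
"that": 8 occurrences

"that" (8 vs 4)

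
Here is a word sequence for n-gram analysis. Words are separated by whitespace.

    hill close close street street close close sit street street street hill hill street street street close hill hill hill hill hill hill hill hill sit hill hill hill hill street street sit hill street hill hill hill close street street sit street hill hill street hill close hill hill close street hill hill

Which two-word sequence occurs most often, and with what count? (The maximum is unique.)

"hill hill", 16 times

Bigram frequencies (highest first):
  hill hill: 16
  street street: 7
  street hill: 5
  hill close: 4
  hill street: 4
  close street: 3
  … (8 more, each ≤ 2)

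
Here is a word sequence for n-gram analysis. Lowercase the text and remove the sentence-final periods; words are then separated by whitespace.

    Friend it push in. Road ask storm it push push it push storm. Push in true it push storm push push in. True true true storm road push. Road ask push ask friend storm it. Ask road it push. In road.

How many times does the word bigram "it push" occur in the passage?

5

Scanning the 40 overlapping bigram windows for "it push":
  position 2–3: it push
  position 8–9: it push
  position 11–12: it push
  position 17–18: it push
  position 38–39: it push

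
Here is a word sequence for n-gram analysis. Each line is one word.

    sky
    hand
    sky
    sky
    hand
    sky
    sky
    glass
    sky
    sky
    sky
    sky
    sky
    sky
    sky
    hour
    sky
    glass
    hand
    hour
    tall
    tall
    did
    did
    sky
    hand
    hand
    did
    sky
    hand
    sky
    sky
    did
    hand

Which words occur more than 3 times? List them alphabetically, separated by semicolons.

Unigram counts meeting the condition (more than 3 times):
  did: 4
  hand: 7
  sky: 17

did; hand; sky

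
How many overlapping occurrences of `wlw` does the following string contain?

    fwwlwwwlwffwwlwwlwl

Sliding a length-3 window over the 19 characters (17 positions):
  position 3–5: wlw
  position 7–9: wlw
  position 13–15: wlw
  position 16–18: wlw

4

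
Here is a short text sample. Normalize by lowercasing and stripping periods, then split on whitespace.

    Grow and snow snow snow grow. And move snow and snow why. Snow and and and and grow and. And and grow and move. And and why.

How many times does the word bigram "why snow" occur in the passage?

1

Scanning the 26 overlapping bigram windows for "why snow":
  position 12–13: why snow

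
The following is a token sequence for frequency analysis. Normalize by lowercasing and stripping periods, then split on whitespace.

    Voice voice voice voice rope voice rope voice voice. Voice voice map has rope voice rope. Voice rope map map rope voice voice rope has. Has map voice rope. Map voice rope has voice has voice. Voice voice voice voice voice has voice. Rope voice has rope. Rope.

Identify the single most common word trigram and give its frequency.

"voice voice voice", 8 times

Trigram frequencies (highest first):
  voice voice voice: 8
  voice rope voice: 4
  rope voice rope: 3
  voice voice rope: 2
  rope voice voice: 2
  voice rope map: 2
  … (22 more, each ≤ 2)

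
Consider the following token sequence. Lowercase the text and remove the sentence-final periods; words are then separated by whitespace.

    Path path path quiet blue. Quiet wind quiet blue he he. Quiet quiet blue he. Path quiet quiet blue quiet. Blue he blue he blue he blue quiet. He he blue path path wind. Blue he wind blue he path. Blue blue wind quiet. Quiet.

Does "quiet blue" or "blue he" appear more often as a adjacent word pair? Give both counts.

"quiet blue": 5 occurrences
"blue he": 7 occurrences

"blue he" (7 vs 5)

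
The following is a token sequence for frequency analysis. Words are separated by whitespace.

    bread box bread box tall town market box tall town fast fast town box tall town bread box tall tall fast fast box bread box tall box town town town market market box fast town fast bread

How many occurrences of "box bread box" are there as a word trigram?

2

Scanning the 35 overlapping trigram windows for "box bread box":
  position 2–4: box bread box
  position 23–25: box bread box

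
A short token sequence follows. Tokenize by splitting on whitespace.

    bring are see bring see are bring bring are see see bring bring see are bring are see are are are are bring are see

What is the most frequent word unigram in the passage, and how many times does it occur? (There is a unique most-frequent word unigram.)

"are", 10 times

Unigram frequencies (highest first):
  are: 10
  bring: 8
  see: 7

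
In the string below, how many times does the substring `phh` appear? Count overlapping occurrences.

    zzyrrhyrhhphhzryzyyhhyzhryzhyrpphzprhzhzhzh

Sliding a length-3 window over the 43 characters (41 positions):
  position 11–13: phh

1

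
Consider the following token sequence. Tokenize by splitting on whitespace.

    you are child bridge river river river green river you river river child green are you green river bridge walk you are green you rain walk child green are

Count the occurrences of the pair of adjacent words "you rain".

1

Scanning the 28 overlapping bigram windows for "you rain":
  position 24–25: you rain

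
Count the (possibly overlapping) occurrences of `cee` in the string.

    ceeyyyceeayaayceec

Sliding a length-3 window over the 18 characters (16 positions):
  position 1–3: cee
  position 7–9: cee
  position 15–17: cee

3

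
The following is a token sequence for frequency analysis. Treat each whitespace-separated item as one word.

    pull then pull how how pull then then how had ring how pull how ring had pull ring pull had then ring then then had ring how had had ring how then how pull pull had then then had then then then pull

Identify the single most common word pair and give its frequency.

"then then", 5 times

Bigram frequencies (highest first):
  then then: 5
  how pull: 3
  had ring: 3
  ring how: 3
  had then: 3
  pull then: 2
  … (17 more, each ≤ 2)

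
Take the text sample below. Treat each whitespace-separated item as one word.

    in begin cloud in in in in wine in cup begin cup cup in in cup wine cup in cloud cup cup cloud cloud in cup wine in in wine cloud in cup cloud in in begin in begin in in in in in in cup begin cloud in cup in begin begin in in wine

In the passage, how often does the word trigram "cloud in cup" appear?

3

Scanning the 54 overlapping trigram windows for "cloud in cup":
  position 24–26: cloud in cup
  position 31–33: cloud in cup
  position 48–50: cloud in cup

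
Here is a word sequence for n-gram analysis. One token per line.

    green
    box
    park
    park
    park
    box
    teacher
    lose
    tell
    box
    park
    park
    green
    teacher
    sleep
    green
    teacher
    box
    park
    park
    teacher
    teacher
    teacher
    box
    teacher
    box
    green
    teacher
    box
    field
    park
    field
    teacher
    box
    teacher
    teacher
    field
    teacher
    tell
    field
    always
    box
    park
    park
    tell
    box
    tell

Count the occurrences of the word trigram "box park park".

Scanning the 45 overlapping trigram windows for "box park park":
  position 2–4: box park park
  position 10–12: box park park
  position 18–20: box park park
  position 42–44: box park park

4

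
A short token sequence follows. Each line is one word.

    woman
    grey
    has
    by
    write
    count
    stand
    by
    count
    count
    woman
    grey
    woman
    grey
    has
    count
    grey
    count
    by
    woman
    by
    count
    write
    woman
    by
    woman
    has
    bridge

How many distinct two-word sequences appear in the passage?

21

28 tokens → 27 bigram windows in total.
Repeated bigrams (each contributes count−1 duplicates):
  woman grey: 3
  by count: 2
  by woman: 2
  grey has: 2
  woman by: 2
6 duplicate windows → 27 − 6 = 21 distinct.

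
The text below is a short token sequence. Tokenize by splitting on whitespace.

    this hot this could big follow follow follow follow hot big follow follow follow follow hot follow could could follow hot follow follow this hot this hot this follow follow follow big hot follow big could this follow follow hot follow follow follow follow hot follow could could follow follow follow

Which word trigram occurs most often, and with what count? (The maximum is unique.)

"follow follow follow", 8 times

Trigram frequencies (highest first):
  follow follow follow: 8
  follow follow hot: 4
  follow hot follow: 4
  this hot this: 3
  big follow follow: 2
  hot follow could: 2
  … (22 more, each ≤ 2)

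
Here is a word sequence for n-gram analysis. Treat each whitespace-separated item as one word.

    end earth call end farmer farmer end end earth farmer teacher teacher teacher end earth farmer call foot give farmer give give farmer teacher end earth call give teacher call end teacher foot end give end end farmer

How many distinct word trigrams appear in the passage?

38 tokens → 36 trigram windows in total.
Repeated trigrams (each contributes count−1 duplicates):
  end earth call: 2
  end earth farmer: 2
  teacher end earth: 2
3 duplicate windows → 36 − 3 = 33 distinct.

33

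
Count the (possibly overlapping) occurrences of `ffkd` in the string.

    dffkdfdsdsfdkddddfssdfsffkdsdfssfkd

Sliding a length-4 window over the 35 characters (32 positions):
  position 2–5: ffkd
  position 24–27: ffkd

2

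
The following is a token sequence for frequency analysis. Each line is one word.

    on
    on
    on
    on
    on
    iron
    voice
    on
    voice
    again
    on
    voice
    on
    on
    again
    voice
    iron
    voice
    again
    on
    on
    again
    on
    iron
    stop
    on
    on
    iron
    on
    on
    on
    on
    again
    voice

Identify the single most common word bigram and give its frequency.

Bigram frequencies (highest first):
  on on: 10
  on iron: 3
  again on: 3
  on again: 3
  iron voice: 2
  voice on: 2
  … (7 more, each ≤ 2)

"on on", 10 times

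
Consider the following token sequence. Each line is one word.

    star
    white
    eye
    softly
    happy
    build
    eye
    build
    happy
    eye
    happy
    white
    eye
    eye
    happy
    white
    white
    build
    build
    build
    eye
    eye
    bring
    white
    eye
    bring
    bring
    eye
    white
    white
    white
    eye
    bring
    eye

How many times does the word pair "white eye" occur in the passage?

Scanning the 33 overlapping bigram windows for "white eye":
  position 2–3: white eye
  position 12–13: white eye
  position 24–25: white eye
  position 31–32: white eye

4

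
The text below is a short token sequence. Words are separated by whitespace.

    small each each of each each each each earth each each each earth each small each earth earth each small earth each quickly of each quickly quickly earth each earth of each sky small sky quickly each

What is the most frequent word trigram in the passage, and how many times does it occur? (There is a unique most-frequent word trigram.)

Trigram frequencies (highest first):
  each each each: 3
  each each earth: 2
  each earth each: 2
  earth each small: 2
  small each each: 1
  each each of: 1
  … (24 more, each ≤ 1)

"each each each", 3 times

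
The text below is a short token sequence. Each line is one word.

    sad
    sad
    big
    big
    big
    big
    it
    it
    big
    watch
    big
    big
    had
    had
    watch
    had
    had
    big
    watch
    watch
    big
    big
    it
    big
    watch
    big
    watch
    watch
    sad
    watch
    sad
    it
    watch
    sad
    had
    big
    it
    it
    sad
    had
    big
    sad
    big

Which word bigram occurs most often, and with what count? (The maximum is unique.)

Bigram frequencies (highest first):
  big big: 5
  big watch: 4
  big it: 3
  watch big: 3
  had big: 3
  watch sad: 3
  … (15 more, each ≤ 2)

"big big", 5 times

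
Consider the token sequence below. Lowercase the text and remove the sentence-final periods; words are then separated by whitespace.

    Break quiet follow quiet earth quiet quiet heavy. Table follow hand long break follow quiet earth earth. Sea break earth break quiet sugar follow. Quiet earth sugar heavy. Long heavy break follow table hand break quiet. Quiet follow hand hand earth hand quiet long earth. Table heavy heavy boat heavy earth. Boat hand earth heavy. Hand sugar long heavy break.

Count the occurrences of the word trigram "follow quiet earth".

Scanning the 58 overlapping trigram windows for "follow quiet earth":
  position 3–5: follow quiet earth
  position 14–16: follow quiet earth
  position 24–26: follow quiet earth

3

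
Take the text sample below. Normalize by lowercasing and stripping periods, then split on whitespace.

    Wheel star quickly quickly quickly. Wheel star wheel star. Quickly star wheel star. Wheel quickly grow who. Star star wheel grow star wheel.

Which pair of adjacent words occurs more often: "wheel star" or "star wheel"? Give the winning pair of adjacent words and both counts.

"star wheel" (5 vs 4)

"wheel star": 4 occurrences
"star wheel": 5 occurrences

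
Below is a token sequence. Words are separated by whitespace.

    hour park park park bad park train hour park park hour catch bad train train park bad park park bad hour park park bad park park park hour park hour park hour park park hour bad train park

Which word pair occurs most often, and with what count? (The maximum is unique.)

"park park", 8 times

Bigram frequencies (highest first):
  park park: 8
  hour park: 6
  park hour: 5
  park bad: 4
  bad park: 3
  bad train: 2
  … (8 more, each ≤ 2)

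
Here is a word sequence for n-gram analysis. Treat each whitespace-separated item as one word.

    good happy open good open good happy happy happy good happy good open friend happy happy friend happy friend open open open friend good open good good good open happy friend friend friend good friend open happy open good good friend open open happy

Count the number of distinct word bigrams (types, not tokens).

16

44 tokens → 43 bigram windows in total.
Repeated bigrams (each contributes count−1 duplicates):
  good open: 4
  open good: 4
  friend open: 3
  good good: 3
  good happy: 3
  happy friend: 3
  happy happy: 3
  open happy: 3
  … (8 more repeated)
27 duplicate windows → 43 − 27 = 16 distinct.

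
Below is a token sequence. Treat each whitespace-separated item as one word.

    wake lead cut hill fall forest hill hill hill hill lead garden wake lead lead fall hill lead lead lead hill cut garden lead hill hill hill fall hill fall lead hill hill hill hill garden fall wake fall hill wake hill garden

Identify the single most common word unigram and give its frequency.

Unigram frequencies (highest first):
  hill: 17
  lead: 9
  fall: 6
  wake: 4
  garden: 4
  cut: 2
  … (1 more, each ≤ 1)

"hill", 17 times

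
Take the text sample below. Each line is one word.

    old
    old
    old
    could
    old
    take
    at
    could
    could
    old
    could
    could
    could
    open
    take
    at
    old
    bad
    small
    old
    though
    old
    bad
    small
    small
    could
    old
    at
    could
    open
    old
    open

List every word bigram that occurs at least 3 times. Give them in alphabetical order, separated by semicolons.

could could; could old

Bigram counts meeting the condition (at least 3 times):
  could could: 3
  could old: 3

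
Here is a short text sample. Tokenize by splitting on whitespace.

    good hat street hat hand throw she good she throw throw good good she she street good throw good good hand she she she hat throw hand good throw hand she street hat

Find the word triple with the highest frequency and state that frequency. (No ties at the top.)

"throw good good", 2 times

Trigram frequencies (highest first):
  throw good good: 2
  good hat street: 1
  hat street hat: 1
  street hat hand: 1
  hat hand throw: 1
  hand throw she: 1
  … (24 more, each ≤ 1)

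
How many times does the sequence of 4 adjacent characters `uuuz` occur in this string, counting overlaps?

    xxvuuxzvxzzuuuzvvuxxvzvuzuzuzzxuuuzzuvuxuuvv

2

Sliding a length-4 window over the 44 characters (41 positions):
  position 12–15: uuuz
  position 32–35: uuuz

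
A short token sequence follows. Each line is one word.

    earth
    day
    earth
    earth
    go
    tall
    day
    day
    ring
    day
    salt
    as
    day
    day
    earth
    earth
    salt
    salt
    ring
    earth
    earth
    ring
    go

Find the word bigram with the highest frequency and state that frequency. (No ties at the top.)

Bigram frequencies (highest first):
  earth earth: 3
  day earth: 2
  day day: 2
  earth day: 1
  earth go: 1
  go tall: 1
  … (12 more, each ≤ 1)

"earth earth", 3 times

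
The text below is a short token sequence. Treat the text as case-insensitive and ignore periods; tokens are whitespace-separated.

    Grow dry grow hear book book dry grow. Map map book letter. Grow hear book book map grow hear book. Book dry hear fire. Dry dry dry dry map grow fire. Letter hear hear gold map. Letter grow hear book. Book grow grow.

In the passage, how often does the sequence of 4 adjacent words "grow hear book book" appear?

4

Scanning the 40 overlapping 4-gram windows for "grow hear book book":
  position 3–6: grow hear book book
  position 13–16: grow hear book book
  position 18–21: grow hear book book
  position 38–41: grow hear book book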